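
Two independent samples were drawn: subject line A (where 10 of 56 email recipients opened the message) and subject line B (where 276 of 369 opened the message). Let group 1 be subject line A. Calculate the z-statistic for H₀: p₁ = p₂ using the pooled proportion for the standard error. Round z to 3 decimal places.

p̂₁ = 10/56 = 0.17857, p̂₂ = 276/369 = 0.74797.
Pooled p̂ = (10+276)/(56+369) = 286/425 = 0.67294.
SE = √[p̂(1−p̂)(1/n₁+1/n₂)] = √[0.67294·0.32706·(1/56+1/369)] ≈ 0.067280.
z = (p̂₁ − p̂₂)/SE = (0.17857 − 0.74797)/0.067280 = -0.56940/0.067280 = -8.463.

z = -8.463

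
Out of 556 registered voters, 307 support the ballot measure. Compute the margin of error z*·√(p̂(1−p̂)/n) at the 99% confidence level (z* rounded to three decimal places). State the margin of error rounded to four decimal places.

ME = 0.0543

With x = 307 successes in n = 556, p̂ = 0.55216.
SE(p̂) = √(0.55216·0.44784/556) = 0.021089.
The 99% critical value is z* = 2.576.
ME = 2.576·0.021089 = 0.0543.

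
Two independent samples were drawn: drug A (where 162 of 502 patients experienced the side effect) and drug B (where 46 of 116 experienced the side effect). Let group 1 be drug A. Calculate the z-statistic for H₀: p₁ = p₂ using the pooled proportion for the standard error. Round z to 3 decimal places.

p̂₁ = 162/502 = 0.32271, p̂₂ = 46/116 = 0.39655.
Pooled p̂ = (162+46)/(502+116) = 208/618 = 0.33657.
Pooled SE = √[0.2232905·0.01061272] ≈ 0.048680.
z = (p̂₁ − p̂₂)/SE = (0.32271 − 0.39655)/0.048680 = -0.07384/0.048680 = -1.517.

z = -1.517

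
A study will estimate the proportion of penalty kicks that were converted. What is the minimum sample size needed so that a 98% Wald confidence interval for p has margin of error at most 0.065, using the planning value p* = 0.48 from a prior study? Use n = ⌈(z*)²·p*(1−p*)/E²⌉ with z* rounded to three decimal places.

n = 320

z* = 2.326 at the 98% level.
p*(1−p*) = 0.48·0.52 = 0.2496.
(z*)²·p*(1−p*)/E² = 5.410276·0.2496/0.004225 = 319.622.
⌈319.622⌉ = 320.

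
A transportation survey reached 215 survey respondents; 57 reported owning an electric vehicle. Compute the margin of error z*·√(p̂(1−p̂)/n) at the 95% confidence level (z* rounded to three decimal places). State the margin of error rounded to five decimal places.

Sample proportion p̂ = 57/215 = 0.26512.
SE = √(p̂(1−p̂)/n) = √(0.194830/215) = 0.030103.
z* = 1.960 at the 95% level.
Margin of error = z*·SE = 1.960 × 0.030103 = 0.05900.

ME = 0.05900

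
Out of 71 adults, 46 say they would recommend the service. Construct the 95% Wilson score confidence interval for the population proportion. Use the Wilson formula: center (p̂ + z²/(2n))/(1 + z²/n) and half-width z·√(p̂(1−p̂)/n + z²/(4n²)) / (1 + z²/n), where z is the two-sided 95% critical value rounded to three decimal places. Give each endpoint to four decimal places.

(0.5318, 0.7488)

Here p̂ = 46/71 = 0.64789 and z = 1.960 (z² = 3.841600).
Denominator 1 + z²/n = 1 + 3.841600/71 = 1.054107.
Adjusted center: (0.64789 + z²/(2n))/1.054107 = 0.64030.
Radicand: p̂(1−p̂)/n + z²/(4n²) = 0.003213089 + 0.000190518 = 0.003403607.
Half-width = 1.960·√0.003403607/1.054107 = 0.10848.
CI: 0.64030 ± 0.10848 = (0.5318, 0.7488).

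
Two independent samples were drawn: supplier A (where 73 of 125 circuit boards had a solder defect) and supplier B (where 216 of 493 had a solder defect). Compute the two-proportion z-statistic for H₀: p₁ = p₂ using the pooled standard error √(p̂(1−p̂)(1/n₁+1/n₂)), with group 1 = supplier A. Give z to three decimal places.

p̂₁ = 73/125 = 0.58400, p̂₂ = 216/493 = 0.43813.
Pooled p̂ = (73+216)/(125+493) = 289/618 = 0.46764.
SE = √[p̂(1−p̂)(1/n₁+1/n₂)] = √[0.46764·0.53236·(1/125+1/493)] ≈ 0.049966.
z = (p̂₁ − p̂₂)/SE = (0.58400 − 0.43813)/0.049966 = 0.14587/0.049966 = 2.919.

z = 2.919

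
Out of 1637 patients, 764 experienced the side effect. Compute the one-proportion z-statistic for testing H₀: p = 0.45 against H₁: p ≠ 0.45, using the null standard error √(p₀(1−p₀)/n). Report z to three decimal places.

z = 1.359

p̂ = 764/1637 = 0.46671.
SE₀ = √(0.45·0.55/1637) = 0.012296.
z = (p̂ − p₀)/SE = (0.46671 − 0.45)/0.012296 = 1.359.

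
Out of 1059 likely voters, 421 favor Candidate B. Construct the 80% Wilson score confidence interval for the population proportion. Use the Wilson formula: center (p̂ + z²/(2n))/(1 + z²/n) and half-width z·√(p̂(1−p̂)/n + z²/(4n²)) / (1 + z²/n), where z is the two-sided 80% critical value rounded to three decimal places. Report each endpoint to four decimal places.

(0.3784, 0.4170)

p̂ = 421/1059 = 0.39754; z = 1.282, so z² = 1.643524.
1 + z²/n = 1.001552.
Center = (0.39754 + 0.000776)/1.001552 = 0.39770.
Radicand: p̂(1−p̂)/n + z²/(4n²) = 0.000226160 + 0.000000366 = 0.000226526.
Half-width = 1.282·√0.000226526/1.001552 = 0.01927.
So the interval runs from 0.3784 to 0.4170.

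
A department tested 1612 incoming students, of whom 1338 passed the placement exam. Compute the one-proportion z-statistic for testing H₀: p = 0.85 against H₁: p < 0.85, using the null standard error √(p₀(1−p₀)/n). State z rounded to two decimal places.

p̂ = 1338/1612 = 0.83002.
Null standard error: √(0.85·0.15/1612) = √0.000079094 = 0.008893.
z = (p̂ − p₀)/SE = (0.83002 − 0.85)/0.008893 = -2.25.

z = -2.25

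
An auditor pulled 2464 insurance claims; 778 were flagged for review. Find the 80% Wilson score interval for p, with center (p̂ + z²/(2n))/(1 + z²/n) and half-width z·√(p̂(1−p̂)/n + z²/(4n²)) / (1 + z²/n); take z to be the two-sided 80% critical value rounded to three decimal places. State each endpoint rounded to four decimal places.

Here p̂ = 778/2464 = 0.31575 and z = 1.282 (z² = 1.643524).
Denominator 1 + z²/n = 1 + 1.643524/2464 = 1.000667.
Center = (0.31575 + 0.000334)/1.000667 = 0.31587.
Radicand: p̂(1−p̂)/n + z²/(4n²) = 0.000087683 + 0.000000068 = 0.000087751.
Half-width = 1.282·√0.000087751/1.000667 = 0.01200.
So the interval runs from 0.3039 to 0.3279.

(0.3039, 0.3279)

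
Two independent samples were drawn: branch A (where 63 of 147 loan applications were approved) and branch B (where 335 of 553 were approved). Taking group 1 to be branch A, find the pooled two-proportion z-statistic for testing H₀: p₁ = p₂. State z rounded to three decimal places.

p̂₁ = 63/147 = 0.42857, p̂₂ = 335/553 = 0.60579.
Pooled p̂ = (63+335)/(147+553) = 398/700 = 0.56857.
SE = √[p̂(1−p̂)(1/n₁+1/n₂)] = √[0.56857·0.43143·(1/147+1/553)] ≈ 0.045959.
z = -0.17722/0.045959 = -3.856.

z = -3.856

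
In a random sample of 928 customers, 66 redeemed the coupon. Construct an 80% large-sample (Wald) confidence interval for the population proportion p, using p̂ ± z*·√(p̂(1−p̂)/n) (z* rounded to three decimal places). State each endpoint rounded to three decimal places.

The sample proportion is 66/928 = 0.07112.
Standard error of p̂: √(0.066063/928) = √0.000071188 = 0.008437.
z* = 1.282 at the 80% level.
Margin of error: 1.282 × 0.008437 = 0.01082.
Interval: 0.07112 ± 0.01082 → (0.060, 0.082).

(0.060, 0.082)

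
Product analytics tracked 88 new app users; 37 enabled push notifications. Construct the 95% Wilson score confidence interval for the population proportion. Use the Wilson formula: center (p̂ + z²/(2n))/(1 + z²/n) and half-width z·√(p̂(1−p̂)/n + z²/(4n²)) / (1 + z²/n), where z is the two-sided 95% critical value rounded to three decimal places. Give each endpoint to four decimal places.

(0.3228, 0.5248)

p̂ = 37/88 = 0.42045; z = 1.960, so z² = 3.841600.
1 + z²/n = 1.043655.
Adjusted center: (0.42045 + z²/(2n))/1.043655 = 0.42378.
Radicand: p̂(1−p̂)/n + z²/(4n²) = 0.002769006 + 0.000124019 = 0.002893025.
Half-width = 1.960·√0.002893025/1.043655 = 0.10101.
Interval: 0.42378 ± 0.10101 → (0.3228, 0.5248).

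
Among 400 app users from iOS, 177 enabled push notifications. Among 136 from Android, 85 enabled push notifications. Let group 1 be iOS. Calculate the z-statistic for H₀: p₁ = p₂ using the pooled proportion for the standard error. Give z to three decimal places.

z = -3.678

Sample proportions: p̂₁ = 177/400 = 0.44250 and p̂₂ = 85/136 = 0.62500.
Pooled p̂ = (177+85)/(400+136) = 262/536 = 0.48881.
Pooled SE = √[0.2498747·0.00985294] ≈ 0.049619.
z = (p̂₁ − p̂₂)/SE = (0.44250 − 0.62500)/0.049619 = -0.18250/0.049619 = -3.678.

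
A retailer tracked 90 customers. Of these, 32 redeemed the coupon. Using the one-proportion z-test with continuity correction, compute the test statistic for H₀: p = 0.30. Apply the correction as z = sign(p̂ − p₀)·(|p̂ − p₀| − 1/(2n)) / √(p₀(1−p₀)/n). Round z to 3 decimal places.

z = 1.035

With x = 32 successes in n = 90, p̂ = 0.35556. p̂ − p₀ = 0.055556.
1/(2n) = 0.005556.
Corrected numerator: |0.055556| − 0.005556 = 0.050000.
Under H₀, SE = √(p₀(1−p₀)/n) = √(0.30·0.70/90) = √0.002333333 = 0.048305.
z = (+)0.050000/0.048305 = 1.035.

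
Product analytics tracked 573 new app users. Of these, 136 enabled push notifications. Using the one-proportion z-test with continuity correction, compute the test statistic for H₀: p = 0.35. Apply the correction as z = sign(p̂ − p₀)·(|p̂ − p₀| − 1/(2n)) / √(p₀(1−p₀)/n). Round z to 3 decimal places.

Sample proportion p̂ = 136/573 = 0.23735. p̂ − p₀ = -0.112653.
Continuity correction 1/(2n) = 1/1146 = 0.000873.
Corrected numerator: |-0.112653| − 0.000873 = 0.111780.
Null standard error: √(0.35·0.65/573) = √0.000397033 = 0.019926.
z = −0.111780/0.019926 = -5.610.

z = -5.610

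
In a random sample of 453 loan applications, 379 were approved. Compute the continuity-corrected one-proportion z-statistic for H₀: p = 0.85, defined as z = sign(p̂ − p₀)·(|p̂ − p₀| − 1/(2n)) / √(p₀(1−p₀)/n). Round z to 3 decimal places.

Sample proportion p̂ = 379/453 = 0.83664. p̂ − p₀ = -0.013355.
Continuity correction 1/(2n) = 1/906 = 0.001104.
Corrected numerator: |-0.013355| − 0.001104 = 0.012251.
Under H₀, SE = √(p₀(1−p₀)/n) = √(0.85·0.15/453) = √0.000281457 = 0.016777.
z = (−)0.012251/0.016777 = -0.730.

z = -0.730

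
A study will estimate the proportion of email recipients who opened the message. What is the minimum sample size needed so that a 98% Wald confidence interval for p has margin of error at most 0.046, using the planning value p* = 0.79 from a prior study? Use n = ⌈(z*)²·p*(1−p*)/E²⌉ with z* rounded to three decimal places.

The 98% critical value is z* = 2.326.
p*(1−p*) = 0.79·0.21 = 0.1659.
Required n before rounding: 5.410276 × 0.1659 / 0.046² = 424.180.
⌈424.180⌉ = 425.

n = 425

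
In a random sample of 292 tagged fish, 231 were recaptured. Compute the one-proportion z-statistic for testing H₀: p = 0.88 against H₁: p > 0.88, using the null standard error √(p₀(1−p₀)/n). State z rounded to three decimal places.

z = -4.675

The sample proportion is 231/292 = 0.79110.
Null standard error: √(0.88·0.12/292) = √0.000361644 = 0.019017.
z = (p̂ − p₀)/SE = (0.79110 − 0.88)/0.019017 = -4.675.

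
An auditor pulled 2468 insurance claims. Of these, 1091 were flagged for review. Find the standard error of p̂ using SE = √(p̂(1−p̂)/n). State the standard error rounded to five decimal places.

The sample proportion is 1091/2468 = 0.44206.
p̂(1−p̂) = 0.246643.
Dividing by n and taking the root: √0.000099936 = 0.01000.

SE = 0.01000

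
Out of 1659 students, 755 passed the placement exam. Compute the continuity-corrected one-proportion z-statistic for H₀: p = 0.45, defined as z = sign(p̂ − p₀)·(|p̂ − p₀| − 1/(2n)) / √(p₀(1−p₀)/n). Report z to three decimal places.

With x = 755 successes in n = 1659, p̂ = 0.45509. p̂ − p₀ = 0.005093.
Continuity correction 1/(2n) = 1/3318 = 0.000301.
Corrected numerator: |0.005093| − 0.000301 = 0.004792.
Under H₀, SE = √(p₀(1−p₀)/n) = √(0.45·0.55/1659) = √0.000149186 = 0.012214.
z = +0.004792/0.012214 = 0.392.

z = 0.392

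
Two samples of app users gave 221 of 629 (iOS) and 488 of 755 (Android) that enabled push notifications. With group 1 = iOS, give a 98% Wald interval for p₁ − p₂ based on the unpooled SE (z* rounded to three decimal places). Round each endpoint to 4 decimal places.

p̂₁ = 221/629 = 0.35135, p̂₂ = 488/755 = 0.64636; p̂₁ − p̂₂ = -0.29501.
Unpooled SE = √(p̂₁(1−p̂₁)/n₁ + p̂₂(1−p̂₂)/n₂) = √(0.000362327 + 0.000302754) = 0.025789.
z* = 2.326 at the 98% level. Margin of error = 0.05999.
Interval: -0.29501 ± 0.05999 → (-0.3550, -0.2350).

(-0.3550, -0.2350)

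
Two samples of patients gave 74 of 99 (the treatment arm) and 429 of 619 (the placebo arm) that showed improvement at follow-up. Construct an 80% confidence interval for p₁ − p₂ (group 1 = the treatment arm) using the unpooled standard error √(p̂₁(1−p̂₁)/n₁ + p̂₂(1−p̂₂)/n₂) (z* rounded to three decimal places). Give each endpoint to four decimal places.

(-0.0064, 0.1152)

p̂₁ = 0.74747, p̂₂ = 0.69305, so the observed difference is 0.05442.
SE = √(0.001906629 + 0.000343668) = √0.002250297 = 0.047437.
z* = 1.282 at the 80% level. Margin = 1.282·0.047437 = 0.06081.
CI: 0.05442 ± 0.06081 = (-0.0064, 0.1152).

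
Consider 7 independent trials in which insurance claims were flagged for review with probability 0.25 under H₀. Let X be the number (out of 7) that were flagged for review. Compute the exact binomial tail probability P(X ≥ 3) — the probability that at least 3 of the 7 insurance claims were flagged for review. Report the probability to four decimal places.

X is binomial with n = 7 and p = 0.25.
P(X ≥ 3) = Σ_{j=3}^{7} C(7,j)·0.25^j·0.75^{7−j}.
= 0.173035 + 0.057678 + 0.011536 + 0.001282 + 0.000061 = 0.2436.

P = 0.2436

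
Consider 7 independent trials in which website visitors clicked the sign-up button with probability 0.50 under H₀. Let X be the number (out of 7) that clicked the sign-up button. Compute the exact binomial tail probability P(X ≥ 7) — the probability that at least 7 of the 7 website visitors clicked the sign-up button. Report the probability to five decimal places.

X is binomial with n = 7 and p = 0.50.
P(X ≥ 7) = C(7,7)·0.50^7·0.50^0.
= 0.007812 = 0.00781.

P = 0.00781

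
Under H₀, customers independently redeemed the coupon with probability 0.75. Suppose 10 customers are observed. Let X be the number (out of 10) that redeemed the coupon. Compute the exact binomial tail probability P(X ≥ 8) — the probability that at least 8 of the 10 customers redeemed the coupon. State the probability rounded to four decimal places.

X is binomial with n = 10 and p = 0.75.
P(X ≥ 8) = C(10,8)·0.75^8·0.25^2 + C(10,9)·0.75^9·0.25^1 + C(10,10)·0.75^10·0.25^0.
= 0.281568 + 0.187712 + 0.056314 = 0.5256.

P = 0.5256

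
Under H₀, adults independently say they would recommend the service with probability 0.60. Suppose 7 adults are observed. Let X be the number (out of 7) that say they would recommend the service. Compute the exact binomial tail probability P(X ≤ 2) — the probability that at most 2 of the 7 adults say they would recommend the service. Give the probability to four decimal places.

P = 0.0963

X is binomial with n = 7 and p = 0.60.
P(X ≤ 2) = C(7,0)·0.60^0·0.40^7 + C(7,1)·0.60^1·0.40^6 + C(7,2)·0.60^2·0.40^5.
= 0.001638 + 0.017203 + 0.077414 = 0.0963.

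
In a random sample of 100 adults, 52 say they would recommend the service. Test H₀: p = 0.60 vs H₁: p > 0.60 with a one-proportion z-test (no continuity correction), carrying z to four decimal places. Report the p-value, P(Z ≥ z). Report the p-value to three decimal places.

Sample proportion p̂ = 52/100 = 0.52000.
Under H₀, SE = √(p₀(1−p₀)/n) = √(0.60·0.40/100) = √0.002400000 = 0.048990.
Test statistic (full precision, shown to 4 dp): z = (52/100 − 0.60)/SE₀ ≈ -1.6330.
p-value = P(Z ≥ z) with z = -1.6330 → 0.949.

p-value = 0.949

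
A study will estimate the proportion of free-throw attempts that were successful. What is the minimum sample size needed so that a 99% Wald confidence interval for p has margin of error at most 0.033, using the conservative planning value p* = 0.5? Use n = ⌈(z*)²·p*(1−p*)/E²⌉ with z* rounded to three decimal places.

n = 1524

z* = 2.576 at the 99% level.
p*(1−p*) = 0.2500.
Required n before rounding: 6.635776 × 0.2500 / 0.033² = 1523.365.
Rounding up, n = 1524.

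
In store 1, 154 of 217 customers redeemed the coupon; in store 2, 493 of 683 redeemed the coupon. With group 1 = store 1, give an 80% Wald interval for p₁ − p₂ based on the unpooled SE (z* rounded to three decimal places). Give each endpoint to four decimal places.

(-0.0573, 0.0331)

p̂₁ = 0.70968, p̂₂ = 0.72182, so the observed difference is -0.01214.
SE = √(0.000949472 + 0.000293994) = √0.001243466 = 0.035263.
z* = 1.282 at the 80% level. Margin of error = 0.04521.
So the interval runs from -0.0573 to 0.0331.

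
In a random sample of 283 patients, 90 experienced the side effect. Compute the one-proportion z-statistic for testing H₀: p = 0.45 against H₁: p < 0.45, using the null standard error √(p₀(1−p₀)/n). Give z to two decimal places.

z = -4.46

Sample proportion p̂ = 90/283 = 0.31802.
SE₀ = √(0.45·0.55/283) = 0.029573.
z = (0.31802 − 0.45)/0.029573 = -0.13198/0.029573 = -4.46.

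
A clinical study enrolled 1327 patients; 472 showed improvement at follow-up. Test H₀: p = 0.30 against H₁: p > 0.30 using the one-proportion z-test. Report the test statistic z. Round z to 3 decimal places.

With x = 472 successes in n = 1327, p̂ = 0.35569.
Under H₀, SE = √(p₀(1−p₀)/n) = √(0.30·0.70/1327) = √0.000158252 = 0.012580.
z = (0.35569 − 0.30)/0.012580 = 0.05569/0.012580 = 4.427.

z = 4.427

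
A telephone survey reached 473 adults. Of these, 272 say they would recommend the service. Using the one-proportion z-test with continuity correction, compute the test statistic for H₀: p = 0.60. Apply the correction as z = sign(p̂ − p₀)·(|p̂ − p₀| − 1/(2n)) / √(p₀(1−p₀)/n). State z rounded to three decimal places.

Sample proportion p̂ = 272/473 = 0.57505. p̂ − p₀ = -0.024947.
Continuity correction 1/(2n) = 1/946 = 0.001057.
Corrected numerator: |-0.024947| − 0.001057 = 0.023890.
Under H₀, SE = √(p₀(1−p₀)/n) = √(0.60·0.40/473) = √0.000507400 = 0.022526.
z = (−)0.023890/0.022526 = -1.061.

z = -1.061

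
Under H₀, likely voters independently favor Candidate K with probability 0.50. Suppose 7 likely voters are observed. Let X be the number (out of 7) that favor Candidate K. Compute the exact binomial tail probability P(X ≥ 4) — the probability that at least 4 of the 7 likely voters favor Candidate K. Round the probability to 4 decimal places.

X is binomial with n = 7 and p = 0.50.
P(X ≥ 4) = C(7,4)·0.50^4·0.50^3 + C(7,5)·0.50^5·0.50^2 + C(7,6)·0.50^6·0.50^1 + C(7,7)·0.50^7·0.50^0.
= 0.273438 + 0.164062 + 0.054688 + 0.007812 = 0.5000.

P = 0.5000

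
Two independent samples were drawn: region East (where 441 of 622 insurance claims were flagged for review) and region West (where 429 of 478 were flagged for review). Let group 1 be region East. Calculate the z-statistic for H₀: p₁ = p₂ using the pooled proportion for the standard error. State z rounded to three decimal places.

z = -7.620

Sample proportions: p̂₁ = 441/622 = 0.70900 and p̂₂ = 429/478 = 0.89749.
Pooled p̂ = (441+429)/(622+478) = 870/1100 = 0.79091.
SE = √[p̂(1−p̂)(1/n₁+1/n₂)] = √[0.79091·0.20909·(1/622+1/478)] ≈ 0.024735.
z = -0.18849/0.024735 = -7.620.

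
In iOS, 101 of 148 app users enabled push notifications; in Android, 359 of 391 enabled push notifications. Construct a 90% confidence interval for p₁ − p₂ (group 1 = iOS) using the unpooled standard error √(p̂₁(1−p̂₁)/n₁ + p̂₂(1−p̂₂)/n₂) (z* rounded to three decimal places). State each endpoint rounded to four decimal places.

p̂₁ = 101/148 = 0.68243, p̂₂ = 359/391 = 0.91816; p̂₁ − p̂₂ = -0.23573.
SE = √(0.001464314 + 0.000192183) = √0.001656497 = 0.040700.
z* = 1.645 at the 90% level. Margin = 1.645·0.040700 = 0.06695.
Interval: -0.23573 ± 0.06695 → (-0.3027, -0.1688).

(-0.3027, -0.1688)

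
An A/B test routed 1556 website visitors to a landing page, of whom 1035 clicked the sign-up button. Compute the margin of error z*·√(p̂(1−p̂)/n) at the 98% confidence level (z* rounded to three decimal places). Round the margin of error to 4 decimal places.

ME = 0.0278

The sample proportion is 1035/1556 = 0.66517.
Standard error of p̂: √(0.222720/1556) = √0.000143136 = 0.011964.
For 98% confidence, z* = 2.326.
So ME = 0.0278.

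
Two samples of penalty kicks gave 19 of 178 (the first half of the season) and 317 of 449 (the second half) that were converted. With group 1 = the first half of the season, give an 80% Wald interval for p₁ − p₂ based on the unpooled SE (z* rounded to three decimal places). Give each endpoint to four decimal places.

(-0.6398, -0.5588)

p̂₁ = 0.10674, p̂₂ = 0.70601, so the observed difference is -0.59927.
SE = √(0.000535662 + 0.000462268) = √0.000997930 = 0.031590.
For 80% confidence, z* = 1.282. Margin of error = 0.04050.
Interval: -0.59927 ± 0.04050 → (-0.6398, -0.5588).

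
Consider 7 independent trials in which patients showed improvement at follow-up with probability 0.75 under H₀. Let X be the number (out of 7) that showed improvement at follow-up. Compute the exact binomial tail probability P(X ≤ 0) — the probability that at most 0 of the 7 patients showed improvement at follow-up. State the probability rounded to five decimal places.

P = 0.00006

X is binomial with n = 7 and p = 0.75.
P(X ≤ 0) = C(7,0)·0.75^0·0.25^7.
= 0.000061 = 0.00006.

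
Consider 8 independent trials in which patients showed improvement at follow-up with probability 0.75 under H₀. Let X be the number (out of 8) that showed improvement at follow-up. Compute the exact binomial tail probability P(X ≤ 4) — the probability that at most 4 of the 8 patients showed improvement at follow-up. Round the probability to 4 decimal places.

X ~ Binomial(n=8, p=0.75).
P(X ≤ 4) = Σ_{j=0}^{4} C(8,j)·0.75^j·0.25^{8−j}.
= 0.000015 + 0.000366 + 0.003845 + 0.023071 + 0.086517 = 0.1138.

P = 0.1138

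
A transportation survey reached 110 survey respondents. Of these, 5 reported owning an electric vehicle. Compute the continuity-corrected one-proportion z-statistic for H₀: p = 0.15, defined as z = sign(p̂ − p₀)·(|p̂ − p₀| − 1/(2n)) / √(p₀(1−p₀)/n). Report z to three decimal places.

z = -2.937

p̂ = 5/110 = 0.04545. p̂ − p₀ = -0.104545.
1/(2n) = 0.004545.
Corrected numerator: |-0.104545| − 0.004545 = 0.100000.
Under H₀, SE = √(p₀(1−p₀)/n) = √(0.15·0.85/110) = √0.001159091 = 0.034045.
z = (−)0.100000/0.034045 = -2.937.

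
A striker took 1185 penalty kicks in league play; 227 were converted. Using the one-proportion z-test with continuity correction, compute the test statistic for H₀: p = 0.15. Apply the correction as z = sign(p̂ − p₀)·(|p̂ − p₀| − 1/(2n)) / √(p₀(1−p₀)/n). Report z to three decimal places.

z = 3.966

Sample proportion p̂ = 227/1185 = 0.19156. p̂ − p₀ = 0.041561.
Continuity correction 1/(2n) = 1/2370 = 0.000422.
Corrected numerator: |0.041561| − 0.000422 = 0.041139.
Under H₀, SE = √(p₀(1−p₀)/n) = √(0.15·0.85/1185) = √0.000107595 = 0.010373.
z = +0.041139/0.010373 = 3.966.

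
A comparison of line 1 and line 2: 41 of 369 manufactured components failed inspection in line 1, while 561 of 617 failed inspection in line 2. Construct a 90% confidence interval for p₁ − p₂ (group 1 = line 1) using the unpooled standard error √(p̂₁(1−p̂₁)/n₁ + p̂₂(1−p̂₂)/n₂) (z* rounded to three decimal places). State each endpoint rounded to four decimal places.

(-0.8311, -0.7652)

p̂₁ = 41/369 = 0.11111, p̂₂ = 561/617 = 0.90924; p̂₁ − p̂₂ = -0.79813.
Unpooled SE = √(p̂₁(1−p̂₁)/n₁ + p̂₂(1−p̂₂)/n₂) = √(0.000267657 + 0.000133750) = 0.020035.
For 90% confidence, z* = 1.645. Margin of error = 0.03296.
Interval: -0.79813 ± 0.03296 → (-0.8311, -0.7652).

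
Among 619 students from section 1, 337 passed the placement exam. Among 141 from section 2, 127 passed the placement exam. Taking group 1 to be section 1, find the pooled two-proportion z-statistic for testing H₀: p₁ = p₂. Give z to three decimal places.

z = -7.830

p̂₁ = 337/619 = 0.54443, p̂₂ = 127/141 = 0.90071.
Pooling: p̂ = 464/760 = 0.61053.
SE = √[p̂(1−p̂)(1/n₁+1/n₂)] = √[0.61053·0.38947·(1/619+1/141)] ≈ 0.045503.
z = (p̂₁ − p̂₂)/SE = (0.54443 − 0.90071)/0.045503 = -0.35628/0.045503 = -7.830.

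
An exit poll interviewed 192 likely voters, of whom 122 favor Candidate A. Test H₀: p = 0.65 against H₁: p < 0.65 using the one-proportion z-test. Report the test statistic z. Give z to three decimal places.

With x = 122 successes in n = 192, p̂ = 0.63542.
Under H₀, SE = √(p₀(1−p₀)/n) = √(0.65·0.35/192) = √0.001184896 = 0.034422.
z = (p̂ − p₀)/SE = (0.63542 − 0.65)/0.034422 = -0.424.

z = -0.424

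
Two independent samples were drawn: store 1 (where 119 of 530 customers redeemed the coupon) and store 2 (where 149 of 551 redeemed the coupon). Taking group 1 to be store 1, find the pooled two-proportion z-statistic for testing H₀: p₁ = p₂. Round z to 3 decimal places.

p̂₁ = 119/530 = 0.22453, p̂₂ = 149/551 = 0.27042.
Pooling: p̂ = 268/1081 = 0.24792.
SE = √[p̂(1−p̂)(1/n₁+1/n₂)] = √[0.24792·0.75208·(1/530+1/551)] ≈ 0.026272.
z = -0.04589/0.026272 = -1.747.

z = -1.747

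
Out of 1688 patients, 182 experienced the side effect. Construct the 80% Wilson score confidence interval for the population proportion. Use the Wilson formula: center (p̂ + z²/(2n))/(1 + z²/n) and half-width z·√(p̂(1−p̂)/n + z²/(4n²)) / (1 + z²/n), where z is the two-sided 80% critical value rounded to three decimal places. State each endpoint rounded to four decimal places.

(0.0985, 0.1179)

Here p̂ = 182/1688 = 0.10782 and z = 1.282 (z² = 1.643524).
1 + z²/n = 1.000974.
Adjusted center: (0.10782 + z²/(2n))/1.000974 = 0.10820.
Radicand: p̂(1−p̂)/n + z²/(4n²) = 0.000056987 + 0.000000144 = 0.000057131.
Half-width = 1.282·√0.000057131/1.000974 = 0.00968.
Interval: 0.10820 ± 0.00968 → (0.0985, 0.1179).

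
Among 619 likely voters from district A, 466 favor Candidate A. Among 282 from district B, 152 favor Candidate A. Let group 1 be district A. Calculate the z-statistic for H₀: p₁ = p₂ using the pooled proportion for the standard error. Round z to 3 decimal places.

z = 6.412

Sample proportions: p̂₁ = 466/619 = 0.75283 and p̂₂ = 152/282 = 0.53901.
Pooled p̂ = (466+152)/(619+282) = 618/901 = 0.68590.
Pooled SE = √[0.2154395·0.00516161] ≈ 0.033347.
z = (p̂₁ − p̂₂)/SE = (0.75283 − 0.53901)/0.033347 = 0.21382/0.033347 = 6.412.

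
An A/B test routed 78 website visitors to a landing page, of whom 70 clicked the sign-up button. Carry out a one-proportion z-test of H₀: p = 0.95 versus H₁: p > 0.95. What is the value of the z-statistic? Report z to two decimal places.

The sample proportion is 70/78 = 0.89744.
Null standard error: √(0.95·0.05/78) = √0.000608974 = 0.024677.
Test statistic: z = -0.05256/0.024677 = -2.13.

z = -2.13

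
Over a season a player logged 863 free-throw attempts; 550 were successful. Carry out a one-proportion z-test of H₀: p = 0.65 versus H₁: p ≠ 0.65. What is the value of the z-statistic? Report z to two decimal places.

With x = 550 successes in n = 863, p̂ = 0.63731.
Null standard error: √(0.65·0.35/863) = √0.000263615 = 0.016236.
z = (0.63731 − 0.65)/0.016236 = -0.01269/0.016236 = -0.78.

z = -0.78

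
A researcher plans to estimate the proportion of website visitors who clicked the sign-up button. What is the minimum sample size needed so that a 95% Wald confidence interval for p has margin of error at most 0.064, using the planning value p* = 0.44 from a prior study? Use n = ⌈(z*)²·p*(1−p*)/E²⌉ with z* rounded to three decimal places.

For 95% confidence, z* = 1.960.
p*(1−p*) = 0.2464.
Required n before rounding: 3.841600 × 0.2464 / 0.064² = 231.096.
⌈231.096⌉ = 232.

n = 232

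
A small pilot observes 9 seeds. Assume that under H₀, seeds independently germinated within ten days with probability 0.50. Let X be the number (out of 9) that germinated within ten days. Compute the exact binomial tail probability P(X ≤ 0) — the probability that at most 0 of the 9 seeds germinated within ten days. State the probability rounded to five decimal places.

X ~ Binomial(n=9, p=0.50).
P(X ≤ 0) = C(9,0)·0.50^0·0.50^9.
= 0.001953 = 0.00195.

P = 0.00195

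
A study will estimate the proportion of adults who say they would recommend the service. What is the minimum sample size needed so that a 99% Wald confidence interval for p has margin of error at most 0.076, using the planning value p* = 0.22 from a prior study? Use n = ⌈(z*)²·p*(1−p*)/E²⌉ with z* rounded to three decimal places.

n = 198

The 99% critical value is z* = 2.576.
p*(1−p*) = 0.22·0.78 = 0.1716.
Required n before rounding: 6.635776 × 0.1716 / 0.076² = 197.143.
Rounding up, n = 198.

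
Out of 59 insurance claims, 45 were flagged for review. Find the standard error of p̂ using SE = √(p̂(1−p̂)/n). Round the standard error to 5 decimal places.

The sample proportion is 45/59 = 0.76271.
p̂(1−p̂) = 0.180983.
SE = √(0.180983/59) = 0.05539.

SE = 0.05539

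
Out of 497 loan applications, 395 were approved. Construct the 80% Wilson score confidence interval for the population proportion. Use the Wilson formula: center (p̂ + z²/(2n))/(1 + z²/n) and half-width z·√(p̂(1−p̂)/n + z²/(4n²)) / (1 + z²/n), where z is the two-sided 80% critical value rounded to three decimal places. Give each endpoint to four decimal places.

(0.7706, 0.8170)

Here p̂ = 395/497 = 0.79477 and z = 1.282 (z² = 1.643524).
1 + z²/n = 1.003307.
Center = (0.79477 + 0.001653)/1.003307 = 0.79380.
Radicand: p̂(1−p̂)/n + z²/(4n²) = 0.000328192 + 0.000001663 = 0.000329855.
Half-width = 1.282·√0.000329855/1.003307 = 0.02321.
So the interval runs from 0.7706 to 0.8170.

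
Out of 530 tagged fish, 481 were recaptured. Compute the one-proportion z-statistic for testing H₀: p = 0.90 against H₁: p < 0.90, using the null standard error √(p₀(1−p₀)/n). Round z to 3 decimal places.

z = 0.579

Sample proportion p̂ = 481/530 = 0.90755.
SE₀ = √(0.90·0.10/530) = 0.013031.
z = (0.90755 − 0.90)/0.013031 = 0.00755/0.013031 = 0.579.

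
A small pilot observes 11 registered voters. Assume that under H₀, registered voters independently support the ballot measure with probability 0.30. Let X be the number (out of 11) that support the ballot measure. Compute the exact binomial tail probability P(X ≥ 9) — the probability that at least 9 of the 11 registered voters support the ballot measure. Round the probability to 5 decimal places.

P = 0.00058

X ~ Binomial(n=11, p=0.30).
P(X ≥ 9) = C(11,9)·0.30^9·0.70^2 + C(11,10)·0.30^10·0.70^1 + C(11,11)·0.30^11·0.70^0.
= 0.000530 + 0.000045 + 0.000002 = 0.00058.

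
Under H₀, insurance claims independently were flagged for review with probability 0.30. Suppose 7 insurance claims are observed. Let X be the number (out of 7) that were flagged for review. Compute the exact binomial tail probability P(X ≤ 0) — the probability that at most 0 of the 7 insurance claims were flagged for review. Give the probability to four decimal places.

P = 0.0824

X ~ Binomial(n=7, p=0.30).
P(X ≤ 0) = C(7,0)·0.30^0·0.70^7.
= 0.082354 = 0.0824.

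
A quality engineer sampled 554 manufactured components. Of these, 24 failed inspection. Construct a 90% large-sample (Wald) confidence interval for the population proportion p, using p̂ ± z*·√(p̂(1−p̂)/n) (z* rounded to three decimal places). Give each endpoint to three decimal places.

(0.029, 0.058)

With x = 24 successes in n = 554, p̂ = 0.04332.
Standard error of p̂: √(0.041445/554) = √0.000074810 = 0.008649.
The 90% critical value is z* = 1.645.
Margin of error: 1.645 × 0.008649 = 0.01423.
CI: 0.04332 ± 0.01423 = (0.029, 0.058).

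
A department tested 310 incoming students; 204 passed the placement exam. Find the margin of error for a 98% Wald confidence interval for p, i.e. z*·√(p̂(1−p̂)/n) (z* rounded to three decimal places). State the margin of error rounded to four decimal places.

ME = 0.0627

With x = 204 successes in n = 310, p̂ = 0.65806.
SE(p̂) = √(0.65806·0.34194/310) = 0.026942.
For 98% confidence, z* = 2.326.
Margin of error = z*·SE = 2.326 × 0.026942 = 0.0627.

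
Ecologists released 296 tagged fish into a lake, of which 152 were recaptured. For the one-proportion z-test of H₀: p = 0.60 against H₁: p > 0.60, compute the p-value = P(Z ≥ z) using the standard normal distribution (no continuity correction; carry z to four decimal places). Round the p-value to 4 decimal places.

The sample proportion is 152/296 = 0.51351.
Null standard error: √(0.60·0.40/296) = √0.000810811 = 0.028475.
Test statistic (full precision, shown to 4 dp): z = (152/296 − 0.60)/SE₀ ≈ -3.0373.
From the standard normal, P(Z ≥ z) = 0.9988.

p-value = 0.9988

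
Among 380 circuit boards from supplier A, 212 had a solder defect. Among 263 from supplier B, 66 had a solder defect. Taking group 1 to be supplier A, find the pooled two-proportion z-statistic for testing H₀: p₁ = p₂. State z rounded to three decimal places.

z = 7.724

p̂₁ = 212/380 = 0.55789, p̂₂ = 66/263 = 0.25095.
Pooled p̂ = (212+66)/(380+263) = 278/643 = 0.43235.
Pooled SE = √[0.2454233·0.00643386] ≈ 0.039737.
z = (p̂₁ − p̂₂)/SE = (0.55789 − 0.25095)/0.039737 = 0.30694/0.039737 = 7.724.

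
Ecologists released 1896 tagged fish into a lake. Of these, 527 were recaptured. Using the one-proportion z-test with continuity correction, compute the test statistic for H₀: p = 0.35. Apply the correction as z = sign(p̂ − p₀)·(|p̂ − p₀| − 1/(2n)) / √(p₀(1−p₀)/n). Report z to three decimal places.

p̂ = 527/1896 = 0.27795. p̂ − p₀ = -0.072046.
1/(2n) = 0.000264.
Corrected numerator: |-0.072046| − 0.000264 = 0.071782.
SE₀ = √(0.35·0.65/1896) = 0.010954.
z = −0.071782/0.010954 = -6.553.

z = -6.553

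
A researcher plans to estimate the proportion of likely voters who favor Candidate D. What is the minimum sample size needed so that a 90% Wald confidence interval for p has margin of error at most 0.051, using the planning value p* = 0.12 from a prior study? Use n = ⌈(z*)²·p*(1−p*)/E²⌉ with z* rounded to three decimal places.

The 90% critical value is z* = 1.645.
p*(1−p*) = 0.1056.
(z*)²·p*(1−p*)/E² = 2.706025·0.1056/0.002601 = 109.864.
Rounding up, n = 110.

n = 110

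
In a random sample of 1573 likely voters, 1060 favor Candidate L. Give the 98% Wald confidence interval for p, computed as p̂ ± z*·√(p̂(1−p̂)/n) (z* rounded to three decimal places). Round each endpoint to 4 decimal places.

With x = 1060 successes in n = 1573, p̂ = 0.67387.
SE(p̂) = √(0.67387·0.32613/1573) = 0.011820.
The 98% critical value is z* = 2.326.
Margin of error: 2.326 × 0.011820 = 0.02749.
CI: 0.67387 ± 0.02749 = (0.6464, 0.7014).

(0.6464, 0.7014)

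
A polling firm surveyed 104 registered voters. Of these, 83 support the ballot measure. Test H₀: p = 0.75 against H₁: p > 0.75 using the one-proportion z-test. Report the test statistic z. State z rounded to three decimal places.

Sample proportion p̂ = 83/104 = 0.79808.
Under H₀, SE = √(p₀(1−p₀)/n) = √(0.75·0.25/104) = √0.001802885 = 0.042460.
Test statistic: z = 0.04808/0.042460 = 1.132.

z = 1.132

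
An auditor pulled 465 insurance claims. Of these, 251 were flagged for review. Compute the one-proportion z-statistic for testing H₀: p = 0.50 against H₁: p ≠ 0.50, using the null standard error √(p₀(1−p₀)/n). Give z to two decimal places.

z = 1.72

p̂ = 251/465 = 0.53978.
SE₀ = √(0.50·0.50/465) = 0.023187.
z = (0.53978 − 0.50)/0.023187 = 0.03978/0.023187 = 1.72.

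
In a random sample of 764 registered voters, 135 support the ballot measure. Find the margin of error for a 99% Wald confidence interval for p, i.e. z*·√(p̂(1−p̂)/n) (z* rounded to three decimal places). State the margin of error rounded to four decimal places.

ME = 0.0355

With x = 135 successes in n = 764, p̂ = 0.17670.
Standard error of p̂: √(0.145478/764) = √0.000190416 = 0.013799.
For 99% confidence, z* = 2.576.
So ME = 0.0355.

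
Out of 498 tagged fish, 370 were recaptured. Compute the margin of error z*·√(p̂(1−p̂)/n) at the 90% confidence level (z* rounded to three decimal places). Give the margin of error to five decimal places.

Sample proportion p̂ = 370/498 = 0.74297.
SE = √(p̂(1−p̂)/n) = √(0.190965/498) = 0.019582.
For 90% confidence, z* = 1.645.
ME = 1.645·0.019582 = 0.03221.

ME = 0.03221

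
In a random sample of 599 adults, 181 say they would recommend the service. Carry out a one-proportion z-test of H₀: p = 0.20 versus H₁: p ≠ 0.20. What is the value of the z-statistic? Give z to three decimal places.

z = 6.251

Sample proportion p̂ = 181/599 = 0.30217.
SE₀ = √(0.20·0.80/599) = 0.016344.
z = (0.30217 − 0.20)/0.016344 = 0.10217/0.016344 = 6.251.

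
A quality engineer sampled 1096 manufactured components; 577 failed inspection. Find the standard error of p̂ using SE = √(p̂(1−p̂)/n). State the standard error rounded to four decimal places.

SE = 0.0151

The sample proportion is 577/1096 = 0.52646.
p̂(1−p̂) = 0.52646·0.47354 = 0.249300.
SE = √(0.249300/1096) = 0.0151.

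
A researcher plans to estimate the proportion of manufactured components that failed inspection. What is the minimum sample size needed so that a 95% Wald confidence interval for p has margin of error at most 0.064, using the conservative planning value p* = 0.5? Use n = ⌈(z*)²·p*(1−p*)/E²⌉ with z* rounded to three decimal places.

For 95% confidence, z* = 1.960.
p*(1−p*) = 0.50·0.50 = 0.2500.
Required n before rounding: 3.841600 × 0.2500 / 0.064² = 234.473.
⌈234.473⌉ = 235.

n = 235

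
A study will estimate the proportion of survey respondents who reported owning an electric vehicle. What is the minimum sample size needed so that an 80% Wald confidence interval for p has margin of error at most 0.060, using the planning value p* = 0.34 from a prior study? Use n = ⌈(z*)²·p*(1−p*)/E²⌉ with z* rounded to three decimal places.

For 80% confidence, z* = 1.282.
p*(1−p*) = 0.34·0.66 = 0.2244.
Required n before rounding: 1.643524 × 0.2244 / 0.060² = 102.446.
⌈102.446⌉ = 103.

n = 103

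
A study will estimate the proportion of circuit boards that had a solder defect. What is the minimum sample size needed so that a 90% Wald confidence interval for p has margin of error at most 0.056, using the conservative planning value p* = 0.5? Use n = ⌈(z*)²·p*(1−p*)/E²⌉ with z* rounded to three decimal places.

The 90% critical value is z* = 1.645.
p*(1−p*) = 0.2500.
(z*)²·p*(1−p*)/E² = 2.706025·0.2500/0.003136 = 215.723.
Rounding up, n = 216.

n = 216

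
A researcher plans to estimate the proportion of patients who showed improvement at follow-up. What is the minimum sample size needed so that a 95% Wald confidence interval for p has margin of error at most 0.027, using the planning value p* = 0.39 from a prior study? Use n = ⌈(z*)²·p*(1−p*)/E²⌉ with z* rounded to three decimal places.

n = 1254

z* = 1.960 at the 95% level.
p*(1−p*) = 0.39·0.61 = 0.2379.
(z*)²·p*(1−p*)/E² = 3.841600·0.2379/0.000729 = 1253.658.
Rounding up, n = 1254.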